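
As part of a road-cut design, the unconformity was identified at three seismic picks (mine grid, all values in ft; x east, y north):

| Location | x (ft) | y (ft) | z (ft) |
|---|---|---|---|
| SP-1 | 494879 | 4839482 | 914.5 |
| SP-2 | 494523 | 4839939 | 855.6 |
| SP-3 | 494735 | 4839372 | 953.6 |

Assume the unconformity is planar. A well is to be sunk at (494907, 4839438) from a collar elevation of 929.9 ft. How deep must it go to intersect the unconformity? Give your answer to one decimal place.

9.0 ft

Two edge vectors: SP-1→SP-2 = (-356, 457, -58.9), SP-1→SP-3 = (-144, -110, 39.1).
Normal n = (SP-1→SP-2) × (SP-1→SP-3) = (11389.7, 22401.2, 104968).
So ∂z/∂x = −n_x/n_z = −0.108506402 and ∂z/∂y = −n_y/n_z = −0.213409801.
Intercept c from SP-1: 914.5 + 53697.54 + 1032792.89 = 1087404.93.
At (494907, 4839438): z_contact = −53700.58 − 1032783.50 + 1087404.93 = 920.85 ft.
Depth below ground = 929.9 − 920.85 = 9.0 ft.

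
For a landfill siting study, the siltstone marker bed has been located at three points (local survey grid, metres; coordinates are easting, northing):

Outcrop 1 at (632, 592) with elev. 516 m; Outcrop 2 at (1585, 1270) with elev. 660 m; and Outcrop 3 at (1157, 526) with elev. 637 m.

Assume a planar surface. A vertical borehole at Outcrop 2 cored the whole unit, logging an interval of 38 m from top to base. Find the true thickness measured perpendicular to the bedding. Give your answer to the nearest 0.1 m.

37.0 m

Two edge vectors: Outcrop 1→Outcrop 2 = (953, 678, 144), Outcrop 1→Outcrop 3 = (525, -66, 121).
Normal n = (Outcrop 1→Outcrop 2) × (Outcrop 1→Outcrop 3) = (91542, -39713, -418848).
So ∂z/∂easting = −n_x/n_z = 0.21856 and ∂z/∂northing = −n_y/n_z = −0.09481.
|∇z| = √(a²+b²) = 0.23824, so dip δ = arctan(0.23824) = 13.40°.
True thickness = vertical thickness × cos δ = 38 × cos 13.40° = 37.0 m.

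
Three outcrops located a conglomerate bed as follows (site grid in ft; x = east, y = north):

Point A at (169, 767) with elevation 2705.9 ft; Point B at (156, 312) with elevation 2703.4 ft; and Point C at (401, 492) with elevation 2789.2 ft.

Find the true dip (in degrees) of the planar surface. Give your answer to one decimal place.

19.5°

Two edge vectors: Point A→Point B = (-13, -455, -2.5), Point A→Point C = (232, -275, 83.3).
Normal n = (Point A→Point B) × (Point A→Point C) = (-38589, 502.9, 109135).
So ∂z/∂x = −n_x/n_z = 0.35359 and ∂z/∂y = −n_y/n_z = −0.00461.
Gradient magnitude |∇z| = √(a² + b²) = √(0.12503 + 0.00002) = 0.35362.
True dip = arctan(0.35362) = 19.5°, dipping toward W (azimuth ≈ 271°).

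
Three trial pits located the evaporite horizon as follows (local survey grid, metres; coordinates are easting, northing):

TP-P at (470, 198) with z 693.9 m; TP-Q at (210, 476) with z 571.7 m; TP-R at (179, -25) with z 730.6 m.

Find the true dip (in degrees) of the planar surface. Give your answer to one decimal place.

Let the plane be z = a·easting + b·northing + c.
TP-Q−TP-P: −260a + 278b = −122.2;  TP-R−TP-P: −291a − 223b = 36.7.
Solving gives a = 0.12276, b = −0.32476.
Gradient magnitude |∇z| = √(a² + b²) = √(0.01507 + 0.10547) = 0.34719.
True dip = arctan(0.34719) = 19.1°, dipping toward NNW (azimuth ≈ 339°).

19.1°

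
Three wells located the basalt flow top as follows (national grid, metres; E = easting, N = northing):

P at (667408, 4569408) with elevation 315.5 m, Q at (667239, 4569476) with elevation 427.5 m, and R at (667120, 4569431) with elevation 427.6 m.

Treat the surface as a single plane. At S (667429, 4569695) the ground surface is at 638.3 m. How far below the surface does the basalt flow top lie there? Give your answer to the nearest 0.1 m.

Two edge vectors: P→Q = (-169, 68, 112), P→R = (-288, 23, 112.1).
Normal n = (P→Q) × (P→R) = (5046.8, -13311.1, 15697).
So ∂z/∂E = −n_x/n_z = −0.321513665 and ∂z/∂N = −n_y/n_z = 0.848002803.
Intercept c from P: 315.5 + 214580.79 − 3874870.79 = −3659974.50.
At (667429, 4569695): z_contact = −214587.54 + 3875114.17 − 3659974.50 = 552.13 m.
Depth below ground = 638.3 − 552.13 = 86.2 m.

86.2 m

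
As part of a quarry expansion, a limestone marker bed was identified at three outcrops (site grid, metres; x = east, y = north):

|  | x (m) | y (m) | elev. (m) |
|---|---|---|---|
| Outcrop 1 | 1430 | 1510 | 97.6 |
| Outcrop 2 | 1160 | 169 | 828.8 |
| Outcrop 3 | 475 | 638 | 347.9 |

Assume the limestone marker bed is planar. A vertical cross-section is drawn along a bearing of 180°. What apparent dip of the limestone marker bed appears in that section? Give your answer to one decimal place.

Two edge vectors: Outcrop 1→Outcrop 2 = (-270, -1341, 731.2), Outcrop 1→Outcrop 3 = (-955, -872, 250.3).
Normal n = (Outcrop 1→Outcrop 2) × (Outcrop 1→Outcrop 3) = (301954.1, -630715, -1045215).
So ∂z/∂x = −n_x/n_z = 0.28889 and ∂z/∂y = −n_y/n_z = −0.60343.
Unit vector along 180° is (sin 180°, cos 180°) = (0.0000, -1.0000).
Slope in that direction = a·(0.0000) + b·(-1.0000) = 0.60343.
Apparent dip = arctan|0.60343| = 31.1° (true dip is 33.8°, so apparent ≤ true as expected).

31.1°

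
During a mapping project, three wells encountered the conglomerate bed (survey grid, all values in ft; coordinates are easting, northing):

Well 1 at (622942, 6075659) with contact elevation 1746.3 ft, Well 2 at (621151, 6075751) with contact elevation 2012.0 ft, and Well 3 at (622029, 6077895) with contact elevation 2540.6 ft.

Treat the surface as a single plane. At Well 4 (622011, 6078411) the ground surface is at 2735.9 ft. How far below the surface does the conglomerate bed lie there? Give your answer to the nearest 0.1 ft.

Two edge vectors: Well 1→Well 2 = (-1791, 92, 265.7), Well 1→Well 3 = (-913, 2236, 794.3).
Normal n = (Well 1→Well 2) × (Well 1→Well 3) = (-521029.6, 1180007.2, -3920680).
So ∂z/∂easting = −n_x/n_z = −0.132892661 and ∂z/∂northing = −n_y/n_z = 0.300970036.
Intercept c from Well 1: 1746.3 + 82784.42 − 1828591.31 = −1744060.59.
At (622011, 6078411): z_contact = −82660.70 + 1829419.58 − 1744060.59 = 2698.29 ft.
Depth below ground = 2735.9 − 2698.29 = 37.6 ft.

37.6 ft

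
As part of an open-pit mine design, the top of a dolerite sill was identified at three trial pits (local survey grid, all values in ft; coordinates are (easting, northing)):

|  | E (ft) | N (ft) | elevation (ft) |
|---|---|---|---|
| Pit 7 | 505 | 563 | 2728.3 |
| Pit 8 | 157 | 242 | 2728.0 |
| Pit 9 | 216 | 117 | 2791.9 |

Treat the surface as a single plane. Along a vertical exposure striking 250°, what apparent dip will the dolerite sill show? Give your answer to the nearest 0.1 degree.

10.6°

Two edge vectors: Pit 7→Pit 8 = (-348, -321, -0.3), Pit 7→Pit 9 = (-289, -446, 63.6).
Normal n = (Pit 7→Pit 8) × (Pit 7→Pit 9) = (-20549.4, 22219.5, 62439).
So ∂z/∂E = −n_x/n_z = 0.32911 and ∂z/∂N = −n_y/n_z = −0.35586.
Unit vector along 250° is (sin 250°, cos 250°) = (-0.9397, -0.3420).
Slope in that direction = a·(-0.9397) + b·(-0.3420) = −0.18755.
Apparent dip = arctan|0.18755| = 10.6° (true dip is 25.9°, so apparent ≤ true as expected).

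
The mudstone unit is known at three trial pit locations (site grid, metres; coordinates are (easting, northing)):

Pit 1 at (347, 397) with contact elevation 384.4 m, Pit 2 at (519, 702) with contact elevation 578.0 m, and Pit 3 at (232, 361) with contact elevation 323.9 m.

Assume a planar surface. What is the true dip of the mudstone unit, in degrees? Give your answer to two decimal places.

29.75°

Two edge vectors: Pit 1→Pit 2 = (172, 305, 193.6), Pit 1→Pit 3 = (-115, -36, -60.5).
Normal n = (Pit 1→Pit 2) × (Pit 1→Pit 3) = (-11482.9, -11858, 28883).
So ∂z/∂E = −n_x/n_z = 0.39757 and ∂z/∂N = −n_y/n_z = 0.41055.
Gradient magnitude |∇z| = √(a² + b²) = √(0.15806 + 0.16855) = 0.57150.
True dip = arctan(0.57150) = 29.75°, dipping toward SW (azimuth ≈ 224°).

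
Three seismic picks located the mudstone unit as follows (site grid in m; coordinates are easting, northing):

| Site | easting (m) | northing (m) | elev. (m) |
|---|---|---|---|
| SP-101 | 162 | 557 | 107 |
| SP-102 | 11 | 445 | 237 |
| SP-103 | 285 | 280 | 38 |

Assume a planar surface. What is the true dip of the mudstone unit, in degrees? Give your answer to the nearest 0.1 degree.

38.4°

Let the plane be z = a·easting + b·northing + c.
SP-102−SP-101: −151a − 112b = 130;  SP-103−SP-101: 123a − 277b = −69.
Solving gives a = −0.78661, b = −0.10019.
Gradient magnitude |∇z| = √(a² + b²) = √(0.61876 + 0.01004) = 0.79297.
True dip = arctan(0.79297) = 38.4°, dipping toward E (azimuth ≈ 083°).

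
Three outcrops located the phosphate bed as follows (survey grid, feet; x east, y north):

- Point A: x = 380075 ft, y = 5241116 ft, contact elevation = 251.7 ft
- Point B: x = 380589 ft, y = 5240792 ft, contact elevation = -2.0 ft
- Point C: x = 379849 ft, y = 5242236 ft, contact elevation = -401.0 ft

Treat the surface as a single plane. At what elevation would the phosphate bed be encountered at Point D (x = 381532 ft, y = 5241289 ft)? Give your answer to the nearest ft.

-1321 ft

Let the plane be z = a·x + b·y + c.
Point B−Point A: 514a − 324b = −253.7;  Point C−Point A: −226a + 1120b = −652.7.
Solving gives a = −0.98639244, b = −0.78180776.
Then c = 251.7 − a·380075 − b·5241116 = 4472699.97.
At (381532, 5241289): z = −376340.3 − 4097680.4 + 4472699.97 = -1320.7 ft.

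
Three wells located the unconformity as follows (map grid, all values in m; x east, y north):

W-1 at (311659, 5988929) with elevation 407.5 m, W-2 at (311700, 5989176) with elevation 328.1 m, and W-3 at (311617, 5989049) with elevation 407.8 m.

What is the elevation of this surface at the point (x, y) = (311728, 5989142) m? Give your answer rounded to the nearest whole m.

318 m

Two edge vectors: W-1→W-2 = (41, 247, -79.4), W-1→W-3 = (-42, 120, 0.3).
Normal n = (W-1→W-2) × (W-1→W-3) = (9602.1, 3322.5, 15294).
So ∂z/∂x = −n_x/n_z = −0.62783444 and ∂z/∂y = −n_y/n_z = −0.21724206.
Intercept c from W-1: 407.5 + 195670.26 + 1301047.25 = 1497125.00.
At (311728, 5989142): z = −195713.6 − 1301093.5 + 1497125.00 = 317.9 m.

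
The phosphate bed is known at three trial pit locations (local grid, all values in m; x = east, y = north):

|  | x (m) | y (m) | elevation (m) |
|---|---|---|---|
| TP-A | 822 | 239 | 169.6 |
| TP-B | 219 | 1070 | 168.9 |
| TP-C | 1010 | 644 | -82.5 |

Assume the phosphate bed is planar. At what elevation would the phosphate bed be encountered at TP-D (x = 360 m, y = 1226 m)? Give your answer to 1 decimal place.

36.0 m

Two edge vectors: TP-A→TP-B = (-603, 831, -0.7), TP-A→TP-C = (188, 405, -252.1).
Normal n = (TP-A→TP-B) × (TP-A→TP-C) = (-209211.6, -152147.9, -400443).
So ∂z/∂x = −n_x/n_z = −0.522450 and ∂z/∂y = −n_y/n_z = −0.379949.
Intercept c from TP-A: 169.6 + 429.45 + 90.81 = 689.86.
At (360, 1226): z = −188.1 − 465.8 + 689.86 = 36.0 m.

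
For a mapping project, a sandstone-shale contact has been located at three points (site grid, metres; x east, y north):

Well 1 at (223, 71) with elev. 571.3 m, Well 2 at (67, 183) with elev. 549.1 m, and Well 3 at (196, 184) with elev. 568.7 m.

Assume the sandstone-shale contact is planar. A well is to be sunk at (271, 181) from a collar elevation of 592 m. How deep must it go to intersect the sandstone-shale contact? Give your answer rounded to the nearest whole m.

12 m

Two edge vectors: Well 1→Well 2 = (-156, 112, -22.2), Well 1→Well 3 = (-27, 113, -2.6).
Normal n = (Well 1→Well 2) × (Well 1→Well 3) = (2217.4, 193.8, -14604).
So ∂z/∂x = −n_x/n_z = 0.15184 and ∂z/∂y = −n_y/n_z = 0.01327.
Intercept c from Well 1: 571.3 − 33.86 − 0.94 = 536.50.
At (271, 181): z_contact = 41.1 + 2.4 + 536.50 = 580.0 m.
Depth below ground = 592 − 580.0 = 12 m.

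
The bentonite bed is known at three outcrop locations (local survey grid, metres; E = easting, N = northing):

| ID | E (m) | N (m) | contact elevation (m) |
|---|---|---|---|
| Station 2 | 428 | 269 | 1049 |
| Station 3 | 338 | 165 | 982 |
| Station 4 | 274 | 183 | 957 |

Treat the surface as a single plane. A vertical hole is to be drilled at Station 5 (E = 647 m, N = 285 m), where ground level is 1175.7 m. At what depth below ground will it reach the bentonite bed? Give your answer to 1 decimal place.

22.0 m

Two edge vectors: Station 2→Station 3 = (-90, -104, -67), Station 2→Station 4 = (-154, -86, -92).
Normal n = (Station 2→Station 3) × (Station 2→Station 4) = (3806, 2038, -8276).
So ∂z/∂E = −n_x/n_z = 0.45988 and ∂z/∂N = −n_y/n_z = 0.24625.
Intercept c from Station 2: 1049 − 196.83 − 66.24 = 785.93.
At (647, 285): z_contact = 297.54 + 70.18 + 785.93 = 1153.65 m.
Depth below ground = 1175.7 − 1153.65 = 22.0 m.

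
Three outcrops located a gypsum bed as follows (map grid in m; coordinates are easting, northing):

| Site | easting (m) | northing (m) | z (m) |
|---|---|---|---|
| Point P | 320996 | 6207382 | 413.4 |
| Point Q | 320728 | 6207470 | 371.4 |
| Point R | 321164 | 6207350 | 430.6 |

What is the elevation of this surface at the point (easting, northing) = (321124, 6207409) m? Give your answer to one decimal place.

406.3 m

Let the plane be z = a·easting + b·northing + c.
Point Q−Point P: −268a + 88b = −42;  Point R−Point P: 168a − 32b = 17.2.
Solving gives a = 0.027319588, b = −0.394072165.
Then c = 413.4 − a·320996 − b·6207382 = 2437800.39.
At (321124, 6207409): z = 8773.0 − 2446167.1 + 2437800.39 = 406.3 m.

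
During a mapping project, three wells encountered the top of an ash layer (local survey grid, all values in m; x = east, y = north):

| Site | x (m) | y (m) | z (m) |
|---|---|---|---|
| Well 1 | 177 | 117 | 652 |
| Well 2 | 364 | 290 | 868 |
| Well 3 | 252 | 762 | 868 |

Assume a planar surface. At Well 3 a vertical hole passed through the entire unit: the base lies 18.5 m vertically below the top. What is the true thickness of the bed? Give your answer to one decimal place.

Let the plane be z = a·x + b·y + c.
Well 2−Well 1: 187a + 173b = 216;  Well 3−Well 1: 75a + 645b = 216.
Solving gives a = 0.94716, b = 0.22475.
|∇z| = √(a²+b²) = 0.97346, so dip δ = arctan(0.97346) = 44.23°.
True thickness = vertical thickness × cos δ = 18.5 × cos 44.23° = 13.3 m.

13.3 m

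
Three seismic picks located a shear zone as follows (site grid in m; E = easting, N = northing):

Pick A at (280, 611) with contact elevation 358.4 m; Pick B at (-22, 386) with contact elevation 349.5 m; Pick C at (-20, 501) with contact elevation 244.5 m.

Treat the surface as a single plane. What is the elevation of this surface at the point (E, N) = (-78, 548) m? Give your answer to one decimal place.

159.3 m

Two edge vectors: Pick A→Pick B = (-302, -225, -8.9), Pick A→Pick C = (-300, -110, -113.9).
Normal n = (Pick A→Pick B) × (Pick A→Pick C) = (24648.5, -31727.8, -34280).
So ∂z/∂E = −n_x/n_z = 0.71903 and ∂z/∂N = −n_y/n_z = −0.92555.
Intercept c from Pick A: 358.4 − 201.33 + 565.51 = 722.58.
At (-78, 548): z = −56.1 − 507.2 + 722.58 = 159.3 m.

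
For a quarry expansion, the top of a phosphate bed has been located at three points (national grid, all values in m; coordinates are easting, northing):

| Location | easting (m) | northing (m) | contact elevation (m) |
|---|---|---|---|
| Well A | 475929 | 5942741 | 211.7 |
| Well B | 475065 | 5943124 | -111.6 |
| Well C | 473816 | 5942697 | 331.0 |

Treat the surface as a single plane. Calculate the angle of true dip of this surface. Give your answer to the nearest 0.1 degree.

42.9°

Two edge vectors: Well A→Well B = (-864, 383, -323.3), Well A→Well C = (-2113, -44, 119.3).
Normal n = (Well A→Well B) × (Well A→Well C) = (31466.7, 786208.1, 847295).
So ∂z/∂easting = −n_x/n_z = −0.03714 and ∂z/∂northing = −n_y/n_z = −0.92790.
Gradient magnitude |∇z| = √(a² + b²) = √(0.00138 + 0.86101) = 0.92865.
True dip = arctan(0.92865) = 42.9°, dipping toward N (azimuth ≈ 002°).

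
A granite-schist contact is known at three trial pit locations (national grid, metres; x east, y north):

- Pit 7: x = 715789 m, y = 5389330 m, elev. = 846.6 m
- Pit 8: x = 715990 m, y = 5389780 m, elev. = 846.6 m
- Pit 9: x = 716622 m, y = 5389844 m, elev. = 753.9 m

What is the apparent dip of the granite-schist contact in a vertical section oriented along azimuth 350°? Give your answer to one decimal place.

5.4°

Two edge vectors: Pit 7→Pit 8 = (201, 450, 0), Pit 7→Pit 9 = (833, 514, -92.7).
Normal n = (Pit 7→Pit 8) × (Pit 7→Pit 9) = (-41715, 18632.7, -271536).
So ∂z/∂x = −n_x/n_z = −0.15363 and ∂z/∂y = −n_y/n_z = 0.06862.
Unit vector along 350° is (sin 350°, cos 350°) = (-0.1736, 0.9848).
Slope in that direction = a·(-0.1736) + b·(0.9848) = 0.09425.
Apparent dip = arctan|0.09425| = 5.4° (true dip is 9.6°, so apparent ≤ true as expected).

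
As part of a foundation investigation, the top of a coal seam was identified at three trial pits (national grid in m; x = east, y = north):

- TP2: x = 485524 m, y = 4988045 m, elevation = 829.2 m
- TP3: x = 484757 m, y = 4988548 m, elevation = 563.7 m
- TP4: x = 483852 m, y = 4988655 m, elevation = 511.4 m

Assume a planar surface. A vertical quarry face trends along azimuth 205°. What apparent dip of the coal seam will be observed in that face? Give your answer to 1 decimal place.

26.0°

Two edge vectors: TP2→TP3 = (-767, 503, -265.5), TP2→TP4 = (-1672, 610, -317.8).
Normal n = (TP2→TP3) × (TP2→TP4) = (2101.6, 200163.4, 373146).
So ∂z/∂x = −n_x/n_z = −0.00563 and ∂z/∂y = −n_y/n_z = −0.53642.
Unit vector along 205° is (sin 205°, cos 205°) = (-0.4226, -0.9063).
Slope in that direction = a·(-0.4226) + b·(-0.9063) = 0.48854.
Apparent dip = arctan|0.48854| = 26.0° (true dip is 28.2°, so apparent ≤ true as expected).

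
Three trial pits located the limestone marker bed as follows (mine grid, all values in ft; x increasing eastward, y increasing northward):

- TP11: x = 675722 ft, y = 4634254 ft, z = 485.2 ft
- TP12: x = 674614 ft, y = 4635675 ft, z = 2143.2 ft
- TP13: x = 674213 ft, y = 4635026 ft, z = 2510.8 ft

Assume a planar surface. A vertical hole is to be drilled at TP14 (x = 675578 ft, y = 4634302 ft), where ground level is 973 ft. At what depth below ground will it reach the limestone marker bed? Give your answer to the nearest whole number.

Two edge vectors: TP11→TP12 = (-1108, 1421, 1658), TP11→TP13 = (-1509, 772, 2025.6).
Normal n = (TP11→TP12) × (TP11→TP13) = (1598401.6, -257557.2, 1288913).
So ∂z/∂x = −n_x/n_z = −1.24011597 and ∂z/∂y = −n_y/n_z = 0.19982512.
Intercept c from TP11: 485.2 + 837973.65 − 926040.38 = −87581.53.
At (675578, 4634302): z_contact = −837795.1 + 926050.0 − 87581.53 = 673.4 ft.
Depth below ground = 973 − 673.4 = 300 ft.

300 ft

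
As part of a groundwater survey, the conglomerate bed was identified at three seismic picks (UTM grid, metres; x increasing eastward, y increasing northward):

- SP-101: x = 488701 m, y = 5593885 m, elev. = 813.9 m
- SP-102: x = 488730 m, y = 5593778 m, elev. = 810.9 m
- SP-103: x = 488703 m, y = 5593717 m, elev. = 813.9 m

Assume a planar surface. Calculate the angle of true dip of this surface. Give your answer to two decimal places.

6.18°

Two edge vectors: SP-101→SP-102 = (29, -107, -3), SP-101→SP-103 = (2, -168, 0).
Normal n = (SP-101→SP-102) × (SP-101→SP-103) = (-504, -6, -4658).
So ∂z/∂x = −n_x/n_z = −0.10820 and ∂z/∂y = −n_y/n_z = −0.00129.
Gradient magnitude |∇z| = √(a² + b²) = √(0.01171 + 0.00000) = 0.10821.
True dip = arctan(0.10821) = 6.18°, dipping toward E (azimuth ≈ 089°).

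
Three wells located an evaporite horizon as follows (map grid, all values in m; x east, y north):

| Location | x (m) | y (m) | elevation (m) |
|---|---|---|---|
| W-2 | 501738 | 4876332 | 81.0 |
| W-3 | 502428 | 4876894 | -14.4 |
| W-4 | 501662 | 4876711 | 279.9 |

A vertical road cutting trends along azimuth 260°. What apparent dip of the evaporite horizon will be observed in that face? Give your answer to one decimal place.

Let the plane be z = a·x + b·y + c.
W-3−W-2: 690a + 562b = −95.4;  W-4−W-2: −76a + 379b = 198.9.
Solving gives a = −0.48628, b = 0.42729.
Unit vector along 260° is (sin 260°, cos 260°) = (-0.9848, -0.1736).
Slope in that direction = a·(-0.9848) + b·(-0.1736) = 0.40470.
Apparent dip = arctan|0.40470| = 22.0° (true dip is 32.9°, so apparent ≤ true as expected).

22.0°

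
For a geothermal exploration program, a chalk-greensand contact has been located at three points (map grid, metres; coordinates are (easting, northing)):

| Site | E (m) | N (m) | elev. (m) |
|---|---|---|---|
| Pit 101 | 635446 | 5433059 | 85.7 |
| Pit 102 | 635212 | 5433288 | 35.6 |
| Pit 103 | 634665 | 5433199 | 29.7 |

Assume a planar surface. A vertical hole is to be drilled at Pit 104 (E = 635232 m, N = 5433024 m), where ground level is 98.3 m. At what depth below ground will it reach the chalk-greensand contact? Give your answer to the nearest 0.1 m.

Two edge vectors: Pit 101→Pit 102 = (-234, 229, -50.1), Pit 101→Pit 103 = (-781, 140, -56).
Normal n = (Pit 101→Pit 102) × (Pit 101→Pit 103) = (-5810, 26024.1, 146089).
So ∂z/∂E = −n_x/n_z = 0.039770277 and ∂z/∂N = −n_y/n_z = −0.178138669.
Intercept c from Pit 101: 85.7 − 25271.86 + 967837.90 = 942651.73.
At (635232, 5433024): z_contact = 25263.35 − 967831.66 + 942651.73 = 83.42 m.
Depth below ground = 98.3 − 83.42 = 14.9 m.

14.9 m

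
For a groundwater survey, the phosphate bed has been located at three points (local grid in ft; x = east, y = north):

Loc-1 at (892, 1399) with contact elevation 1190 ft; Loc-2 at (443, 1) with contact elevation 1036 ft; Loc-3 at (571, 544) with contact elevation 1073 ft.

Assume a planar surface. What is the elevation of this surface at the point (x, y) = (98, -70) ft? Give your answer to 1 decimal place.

Two edge vectors: Loc-1→Loc-2 = (-449, -1398, -154), Loc-1→Loc-3 = (-321, -855, -117).
Normal n = (Loc-1→Loc-2) × (Loc-1→Loc-3) = (31896, -3099, -64863).
So ∂z/∂x = −n_x/n_z = 0.491744 and ∂z/∂y = −n_y/n_z = −0.047778.
Intercept c from Loc-1: 1190 − 438.64 + 66.84 = 818.21.
At (98, -70): z = 48.2 + 3.3 + 818.21 = 869.7 ft.

869.7 ft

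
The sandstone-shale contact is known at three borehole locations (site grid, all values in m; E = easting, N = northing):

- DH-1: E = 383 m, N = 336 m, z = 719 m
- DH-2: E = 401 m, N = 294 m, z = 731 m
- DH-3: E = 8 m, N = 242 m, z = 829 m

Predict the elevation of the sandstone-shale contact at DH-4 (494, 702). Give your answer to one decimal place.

Let the plane be z = a·E + b·N + c.
DH-2−DH-1: 18a − 42b = 12;  DH-3−DH-1: −375a − 94b = 110.
Solving gives a = −0.20021, b = −0.37152.
Then c = 719 − a·383 − b·336 = 920.51.
At (494, 702): z = −98.9 − 260.8 + 920.51 = 560.8 m.

560.8 m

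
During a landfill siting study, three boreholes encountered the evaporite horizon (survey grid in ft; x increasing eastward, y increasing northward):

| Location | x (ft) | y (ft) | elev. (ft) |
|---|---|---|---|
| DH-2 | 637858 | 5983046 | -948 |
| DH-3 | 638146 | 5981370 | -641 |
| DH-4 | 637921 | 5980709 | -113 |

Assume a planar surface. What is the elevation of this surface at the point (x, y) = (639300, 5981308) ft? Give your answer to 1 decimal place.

-2003.8 ft

Let the plane be z = a·x + b·y + c.
DH-3−DH-2: 288a − 1676b = 307;  DH-4−DH-2: 63a − 2337b = 835.
Solving gives a = −1.201831645, b = −0.389694221.
Then c = -948 − a·637858 − b·5983046 = 3097208.38.
At (639300, 5981308): z = −768331.0 − 2330881.2 + 3097208.38 = -2003.8 ft.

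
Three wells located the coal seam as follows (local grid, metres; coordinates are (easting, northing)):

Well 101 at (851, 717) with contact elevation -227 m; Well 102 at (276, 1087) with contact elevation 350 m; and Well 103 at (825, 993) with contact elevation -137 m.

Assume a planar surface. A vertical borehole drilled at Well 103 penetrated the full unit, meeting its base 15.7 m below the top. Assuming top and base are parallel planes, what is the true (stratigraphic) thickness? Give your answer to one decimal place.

Let the plane be z = a·E + b·N + c.
Well 102−Well 101: −575a + 370b = 577;  Well 103−Well 101: −26a + 276b = 90.
Solving gives a = −0.84486, b = 0.24650.
|∇z| = √(a²+b²) = 0.88009, so dip δ = arctan(0.88009) = 41.35°.
True thickness = vertical thickness × cos δ = 15.7 × cos 41.35° = 11.8 m.

11.8 m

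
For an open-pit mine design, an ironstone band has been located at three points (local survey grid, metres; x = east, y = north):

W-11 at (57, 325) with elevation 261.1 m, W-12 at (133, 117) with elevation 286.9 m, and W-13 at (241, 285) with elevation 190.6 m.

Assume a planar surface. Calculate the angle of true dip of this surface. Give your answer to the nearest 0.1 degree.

27.9°

Two edge vectors: W-11→W-12 = (76, -208, 25.8), W-11→W-13 = (184, -40, -70.5).
Normal n = (W-11→W-12) × (W-11→W-13) = (15696, 10105.2, 35232).
So ∂z/∂x = −n_x/n_z = −0.44550 and ∂z/∂y = −n_y/n_z = −0.28682.
Gradient magnitude |∇z| = √(a² + b²) = √(0.19847 + 0.08227) = 0.52985.
True dip = arctan(0.52985) = 27.9°, dipping toward ENE (azimuth ≈ 057°).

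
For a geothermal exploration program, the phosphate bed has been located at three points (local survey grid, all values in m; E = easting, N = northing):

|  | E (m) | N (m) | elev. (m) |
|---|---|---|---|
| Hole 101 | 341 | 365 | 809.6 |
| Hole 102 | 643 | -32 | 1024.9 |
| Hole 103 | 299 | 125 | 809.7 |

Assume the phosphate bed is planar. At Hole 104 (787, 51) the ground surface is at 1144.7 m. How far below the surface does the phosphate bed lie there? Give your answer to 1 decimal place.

Two edge vectors: Hole 101→Hole 102 = (302, -397, 215.3), Hole 101→Hole 103 = (-42, -240, 0.1).
Normal n = (Hole 101→Hole 102) × (Hole 101→Hole 103) = (51632.3, -9072.8, -89154).
So ∂z/∂E = −n_x/n_z = 0.57914 and ∂z/∂N = −n_y/n_z = −0.10177.
Intercept c from Hole 101: 809.6 − 197.49 + 37.14 = 649.26.
At (787, 51): z_contact = 455.78 − 5.19 + 649.26 = 1099.85 m.
Depth below ground = 1144.7 − 1099.85 = 44.9 m.

44.9 m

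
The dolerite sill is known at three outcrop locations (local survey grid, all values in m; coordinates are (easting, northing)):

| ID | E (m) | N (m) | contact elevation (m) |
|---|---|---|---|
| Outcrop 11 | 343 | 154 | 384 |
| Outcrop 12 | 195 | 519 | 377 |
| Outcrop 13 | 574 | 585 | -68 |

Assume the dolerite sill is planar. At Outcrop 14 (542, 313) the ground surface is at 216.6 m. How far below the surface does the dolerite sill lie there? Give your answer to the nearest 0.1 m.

123.8 m

Let the plane be z = a·E + b·N + c.
Outcrop 12−Outcrop 11: −148a + 365b = −7;  Outcrop 13−Outcrop 11: 231a + 431b = −452.
Solving gives a = −1.09358, b = −0.46260.
Then c = 384 − a·343 − b·154 = 830.34.
At (542, 313): z_contact = −592.72 − 144.79 + 830.34 = 92.82 m.
Depth below ground = 216.6 − 92.82 = 123.8 m.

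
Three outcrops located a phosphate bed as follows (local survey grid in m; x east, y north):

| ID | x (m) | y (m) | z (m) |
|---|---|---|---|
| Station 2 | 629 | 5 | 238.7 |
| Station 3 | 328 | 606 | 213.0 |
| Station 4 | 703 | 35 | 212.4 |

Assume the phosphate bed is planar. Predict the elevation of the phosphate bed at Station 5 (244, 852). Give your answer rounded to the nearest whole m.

Two edge vectors: Station 2→Station 3 = (-301, 601, -25.7), Station 2→Station 4 = (74, 30, -26.3).
Normal n = (Station 2→Station 3) × (Station 2→Station 4) = (-15035.3, -9818.1, -53504).
So ∂z/∂x = −n_x/n_z = −0.28101 and ∂z/∂y = −n_y/n_z = −0.18350.
Intercept c from Station 2: 238.7 + 176.76 + 0.92 = 416.37.
At (244, 852): z = −68.6 − 156.3 + 416.37 = 191.5 m.

191 m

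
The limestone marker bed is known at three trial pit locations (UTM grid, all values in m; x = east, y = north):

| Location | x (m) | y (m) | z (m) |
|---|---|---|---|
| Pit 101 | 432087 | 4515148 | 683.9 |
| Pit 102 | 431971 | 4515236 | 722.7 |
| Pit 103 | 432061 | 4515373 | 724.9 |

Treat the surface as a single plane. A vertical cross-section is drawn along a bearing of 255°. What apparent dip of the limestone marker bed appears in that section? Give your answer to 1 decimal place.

9.5°

Let the plane be z = a·x + b·y + c.
Pit 102−Pit 101: −116a + 88b = 38.8;  Pit 103−Pit 101: −26a + 225b = 41.
Solving gives a = −0.21510, b = 0.15737.
Unit vector along 255° is (sin 255°, cos 255°) = (-0.9659, -0.2588).
Slope in that direction = a·(-0.9659) + b·(-0.2588) = 0.16704.
Apparent dip = arctan|0.16704| = 9.5° (true dip is 14.9°, so apparent ≤ true as expected).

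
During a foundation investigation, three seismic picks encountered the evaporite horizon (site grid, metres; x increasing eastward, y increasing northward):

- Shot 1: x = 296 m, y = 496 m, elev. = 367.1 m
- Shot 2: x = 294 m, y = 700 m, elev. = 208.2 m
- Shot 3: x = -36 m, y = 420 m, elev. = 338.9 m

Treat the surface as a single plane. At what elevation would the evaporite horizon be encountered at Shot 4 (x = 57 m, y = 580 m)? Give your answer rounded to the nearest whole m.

239 m

Let the plane be z = a·x + b·y + c.
Shot 2−Shot 1: −2a + 204b = −158.9;  Shot 3−Shot 1: −332a − 76b = −28.2.
Solving gives a = 0.26266, b = −0.77635.
Then c = 367.1 − a·296 − b·496 = 674.42.
At (57, 580): z = 15.0 − 450.3 + 674.42 = 239.1 m.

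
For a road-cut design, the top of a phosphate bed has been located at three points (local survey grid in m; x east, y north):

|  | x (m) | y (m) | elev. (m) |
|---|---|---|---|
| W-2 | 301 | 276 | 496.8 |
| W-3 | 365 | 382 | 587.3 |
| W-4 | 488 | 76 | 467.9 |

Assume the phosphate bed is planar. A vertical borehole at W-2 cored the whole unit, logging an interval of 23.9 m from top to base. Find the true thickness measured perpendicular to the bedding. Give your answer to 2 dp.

19.24 m

Let the plane be z = a·x + b·y + c.
W-3−W-2: 64a + 106b = 90.5;  W-4−W-2: 187a − 200b = −28.9.
Solving gives a = 0.46093, b = 0.57547.
|∇z| = √(a²+b²) = 0.73731, so dip δ = arctan(0.73731) = 36.40°.
True thickness = vertical thickness × cos δ = 23.9 × cos 36.40° = 19.24 m.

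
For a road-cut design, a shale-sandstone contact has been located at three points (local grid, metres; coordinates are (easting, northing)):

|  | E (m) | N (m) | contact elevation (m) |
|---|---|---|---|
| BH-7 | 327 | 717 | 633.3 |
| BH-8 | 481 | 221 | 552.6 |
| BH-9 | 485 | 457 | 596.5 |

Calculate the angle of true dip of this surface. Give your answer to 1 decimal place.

11.2°

Two edge vectors: BH-7→BH-8 = (154, -496, -80.7), BH-7→BH-9 = (158, -260, -36.8).
Normal n = (BH-7→BH-8) × (BH-7→BH-9) = (-2729.2, -7083.4, 38328).
So ∂z/∂E = −n_x/n_z = 0.07121 and ∂z/∂N = −n_y/n_z = 0.18481.
Gradient magnitude |∇z| = √(a² + b²) = √(0.00507 + 0.03415) = 0.19805.
True dip = arctan(0.19805) = 11.2°, dipping toward SSW (azimuth ≈ 201°).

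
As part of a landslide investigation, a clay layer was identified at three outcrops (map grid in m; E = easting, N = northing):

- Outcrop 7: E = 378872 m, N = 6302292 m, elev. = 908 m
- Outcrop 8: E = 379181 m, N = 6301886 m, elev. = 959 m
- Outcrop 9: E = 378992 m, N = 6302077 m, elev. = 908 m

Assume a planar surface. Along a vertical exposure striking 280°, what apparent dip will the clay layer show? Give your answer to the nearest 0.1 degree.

Let the plane be z = a·E + b·N + c.
Outcrop 8−Outcrop 7: 309a − 406b = 51;  Outcrop 9−Outcrop 7: 120a − 215b = 0.
Solving gives a = 0.61897, b = 0.34547.
Unit vector along 280° is (sin 280°, cos 280°) = (-0.9848, 0.1736).
Slope in that direction = a·(-0.9848) + b·(0.1736) = −0.54957.
Apparent dip = arctan|0.54957| = 28.8° (true dip is 35.3°, so apparent ≤ true as expected).

28.8°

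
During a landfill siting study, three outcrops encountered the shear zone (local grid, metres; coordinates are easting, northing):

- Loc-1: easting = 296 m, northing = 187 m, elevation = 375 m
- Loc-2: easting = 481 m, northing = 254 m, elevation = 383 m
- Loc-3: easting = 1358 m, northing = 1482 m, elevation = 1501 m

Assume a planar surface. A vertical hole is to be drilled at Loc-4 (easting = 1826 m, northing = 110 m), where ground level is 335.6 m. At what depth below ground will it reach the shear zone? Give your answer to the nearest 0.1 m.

643.2 m

Let the plane be z = a·easting + b·northing + c.
Loc-2−Loc-1: 185a + 67b = 8;  Loc-3−Loc-1: 1062a + 1295b = 1126.
Solving gives a = −0.386424, b = 1.186396.
Then c = 375 − a·296 − b·187 = 267.53.
At (1826, 110): z_contact = −705.61 + 130.50 + 267.53 = -307.58 m.
Depth below ground = 335.6 − (-307.58) = 643.2 m.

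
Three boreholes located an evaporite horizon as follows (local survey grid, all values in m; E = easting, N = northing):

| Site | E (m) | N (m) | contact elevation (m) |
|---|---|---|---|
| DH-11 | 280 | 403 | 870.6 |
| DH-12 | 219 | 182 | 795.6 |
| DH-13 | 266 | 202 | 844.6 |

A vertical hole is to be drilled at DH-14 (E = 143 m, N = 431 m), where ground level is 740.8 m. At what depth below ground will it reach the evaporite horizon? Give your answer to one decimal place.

Two edge vectors: DH-11→DH-12 = (-61, -221, -75), DH-11→DH-13 = (-14, -201, -26).
Normal n = (DH-11→DH-12) × (DH-11→DH-13) = (-9329, -536, 9167).
So ∂z/∂E = −n_x/n_z = 1.01767 and ∂z/∂N = −n_y/n_z = 0.05847.
Intercept c from DH-11: 870.6 − 284.95 − 23.56 = 562.09.
At (143, 431): z_contact = 145.53 + 25.20 + 562.09 = 732.82 m.
Depth below ground = 740.8 − 732.82 = 8.0 m.

8.0 m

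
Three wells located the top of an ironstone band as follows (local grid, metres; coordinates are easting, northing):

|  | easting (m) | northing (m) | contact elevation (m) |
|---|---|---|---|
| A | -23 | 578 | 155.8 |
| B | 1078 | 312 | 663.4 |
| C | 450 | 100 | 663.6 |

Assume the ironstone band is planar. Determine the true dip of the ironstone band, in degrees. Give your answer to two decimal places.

Two edge vectors: A→B = (1101, -266, 507.6), A→C = (473, -478, 507.8).
Normal n = (A→B) × (A→C) = (107558, -318993, -400460).
So ∂z/∂easting = −n_x/n_z = 0.26859 and ∂z/∂northing = −n_y/n_z = −0.79657.
Gradient magnitude |∇z| = √(a² + b²) = √(0.07214 + 0.63452) = 0.84063.
True dip = arctan(0.84063) = 40.05°, dipping toward NNW (azimuth ≈ 341°).

40.05°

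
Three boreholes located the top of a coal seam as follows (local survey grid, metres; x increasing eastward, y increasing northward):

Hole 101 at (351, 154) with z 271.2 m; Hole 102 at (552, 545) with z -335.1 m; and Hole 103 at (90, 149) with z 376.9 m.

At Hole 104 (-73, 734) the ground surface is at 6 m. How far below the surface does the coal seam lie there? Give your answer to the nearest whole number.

Two edge vectors: Hole 101→Hole 102 = (201, 391, -606.3), Hole 101→Hole 103 = (-261, -5, 105.7).
Normal n = (Hole 101→Hole 102) × (Hole 101→Hole 103) = (38297.2, 136998.6, 101046).
So ∂z/∂x = −n_x/n_z = −0.37901 and ∂z/∂y = −n_y/n_z = −1.35580.
Intercept c from Hole 101: 271.2 + 133.03 + 208.79 = 613.03.
At (-73, 734): z_contact = 27.7 − 995.2 + 613.03 = -354.5 m.
Depth below ground = 6 − (-354.5) = 360 m.

360 m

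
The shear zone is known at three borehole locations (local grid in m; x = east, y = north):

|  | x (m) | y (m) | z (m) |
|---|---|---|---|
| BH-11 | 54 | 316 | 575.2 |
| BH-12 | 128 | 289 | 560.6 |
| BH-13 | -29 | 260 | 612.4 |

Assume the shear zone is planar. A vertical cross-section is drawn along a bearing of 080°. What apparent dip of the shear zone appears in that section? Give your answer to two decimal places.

17.90°

Let the plane be z = a·x + b·y + c.
BH-12−BH-11: 74a − 27b = −14.6;  BH-13−BH-11: −83a − 56b = 37.2.
Solving gives a = −0.28536, b = −0.24135.
Unit vector along 080° is (sin 80°, cos 80°) = (0.9848, 0.1736).
Slope in that direction = a·(0.9848) + b·(0.1736) = −0.32293.
Apparent dip = arctan|0.32293| = 17.90° (true dip is 20.5°, so apparent ≤ true as expected).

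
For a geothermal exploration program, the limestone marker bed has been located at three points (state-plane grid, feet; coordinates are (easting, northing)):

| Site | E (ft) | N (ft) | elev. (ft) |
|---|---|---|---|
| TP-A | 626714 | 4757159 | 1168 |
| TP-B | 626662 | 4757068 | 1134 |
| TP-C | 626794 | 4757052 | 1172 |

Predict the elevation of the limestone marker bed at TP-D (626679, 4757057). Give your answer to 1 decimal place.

1137.1 ft

Two edge vectors: TP-A→TP-B = (-52, -91, -34), TP-A→TP-C = (80, -107, 4).
Normal n = (TP-A→TP-B) × (TP-A→TP-C) = (-4002, -2512, 12844).
So ∂z/∂E = −n_x/n_z = 0.311585176 and ∂z/∂N = −n_y/n_z = 0.195577702.
Intercept c from TP-A: 1168 − 195274.79 − 930394.22 = −1124501.02.
At (626679, 4757057): z = 195263.9 + 930374.3 − 1124501.02 = 1137.1 ft.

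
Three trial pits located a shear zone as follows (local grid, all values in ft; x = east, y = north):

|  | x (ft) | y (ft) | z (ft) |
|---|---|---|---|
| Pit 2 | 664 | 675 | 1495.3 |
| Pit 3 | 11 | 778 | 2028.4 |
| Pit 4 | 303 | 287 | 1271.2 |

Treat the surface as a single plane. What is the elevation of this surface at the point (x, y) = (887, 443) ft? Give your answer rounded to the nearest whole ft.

Two edge vectors: Pit 2→Pit 3 = (-653, 103, 533.1), Pit 2→Pit 4 = (-361, -388, -224.1).
Normal n = (Pit 2→Pit 3) × (Pit 2→Pit 4) = (183760.5, -338786.4, 290547).
So ∂z/∂x = −n_x/n_z = −0.63246 and ∂z/∂y = −n_y/n_z = 1.16603.
Intercept c from Pit 2: 1495.3 + 419.96 − 787.07 = 1128.19.
At (887, 443): z = −561.0 + 516.6 + 1128.19 = 1083.7 ft.

1084 ft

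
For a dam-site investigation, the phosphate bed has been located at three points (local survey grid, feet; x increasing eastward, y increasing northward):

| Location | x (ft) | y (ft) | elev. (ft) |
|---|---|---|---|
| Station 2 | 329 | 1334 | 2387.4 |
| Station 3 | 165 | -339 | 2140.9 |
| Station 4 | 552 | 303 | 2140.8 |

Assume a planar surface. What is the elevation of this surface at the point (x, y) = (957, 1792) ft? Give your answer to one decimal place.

2284.5 ft

Let the plane be z = a·x + b·y + c.
Station 3−Station 2: −164a − 1673b = −246.5;  Station 4−Station 2: 223a − 1031b = −246.6.
Solving gives a = −0.292201, b = 0.175984.
Then c = 2387.4 − a·329 − b·1334 = 2248.77.
At (957, 1792): z = −279.6 + 315.4 + 2248.77 = 2284.5 ft.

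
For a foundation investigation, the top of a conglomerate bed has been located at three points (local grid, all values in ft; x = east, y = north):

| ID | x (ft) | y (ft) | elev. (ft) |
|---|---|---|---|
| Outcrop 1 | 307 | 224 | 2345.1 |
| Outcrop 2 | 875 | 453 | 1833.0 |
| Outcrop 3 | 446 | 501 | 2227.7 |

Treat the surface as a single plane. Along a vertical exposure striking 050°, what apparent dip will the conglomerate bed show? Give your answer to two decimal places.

34.16°

Let the plane be z = a·x + b·y + c.
Outcrop 2−Outcrop 1: 568a + 229b = −512.1;  Outcrop 3−Outcrop 1: 139a + 277b = −117.4.
Solving gives a = −0.91604, b = 0.03584.
Unit vector along 050° is (sin 50°, cos 50°) = (0.7660, 0.6428).
Slope in that direction = a·(0.7660) + b·(0.6428) = −0.67868.
Apparent dip = arctan|0.67868| = 34.16° (true dip is 42.5°, so apparent ≤ true as expected).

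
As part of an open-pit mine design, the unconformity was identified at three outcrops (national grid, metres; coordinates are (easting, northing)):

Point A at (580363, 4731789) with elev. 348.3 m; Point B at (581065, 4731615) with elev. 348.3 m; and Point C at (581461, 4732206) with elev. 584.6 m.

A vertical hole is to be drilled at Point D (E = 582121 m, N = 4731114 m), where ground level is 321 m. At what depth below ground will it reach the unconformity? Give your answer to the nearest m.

55 m

Two edge vectors: Point A→Point B = (702, -174, 0), Point A→Point C = (1098, 417, 236.3).
Normal n = (Point A→Point B) × (Point A→Point C) = (-41116.2, -165882.6, 483786).
So ∂z/∂E = −n_x/n_z = 0.08498840 and ∂z/∂N = −n_y/n_z = 0.34288425.
Intercept c from Point A: 348.3 − 49324.13 − 1622455.92 = −1671431.75.
At (582121, 4731114): z_contact = 49473.5 + 1622224.5 − 1671431.75 = 266.3 m.
Depth below ground = 321 − 266.3 = 55 m.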